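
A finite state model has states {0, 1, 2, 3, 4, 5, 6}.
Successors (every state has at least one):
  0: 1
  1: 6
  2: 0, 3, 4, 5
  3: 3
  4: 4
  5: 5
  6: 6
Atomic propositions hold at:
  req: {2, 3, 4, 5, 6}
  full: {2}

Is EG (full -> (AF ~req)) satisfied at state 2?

No

Sat(~req) = {0, 1}
AF ~req: least fixpoint, start Z0 = {0, 1}, add states with every successor in Z. Already a fixed point.
Sat(AF ~req) = {0, 1}
Sat(full -> (AF ~req)) = {0, 1, 3, 4, 5, 6}
EG (full -> (AF ~req)): greatest fixpoint, start Z0 = {0, 1, 3, 4, 5, 6}, keep only states in Sat with some successor in Z. Already a fixed point.
Sat(EG (full -> (AF ~req))) = {0, 1, 3, 4, 5, 6}
2 ∉ Sat(EG (full -> (AF ~req))) = {0, 1, 3, 4, 5, 6}, so the formula does not hold at 2.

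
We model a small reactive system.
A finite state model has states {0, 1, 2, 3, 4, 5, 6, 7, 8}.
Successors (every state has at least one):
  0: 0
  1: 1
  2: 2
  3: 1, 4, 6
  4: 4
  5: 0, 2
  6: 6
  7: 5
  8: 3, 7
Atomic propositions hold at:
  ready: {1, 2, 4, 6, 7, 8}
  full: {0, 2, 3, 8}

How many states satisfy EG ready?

EG ready: greatest fixpoint, start Z0 = {1, 2, 4, 6, 7, 8}, keep only states in Sat with some successor in Z. Z1 = {1, 2, 4, 6, 8}; Z2 = {1, 2, 4, 6}; fixed.
Sat(EG ready) = {1, 2, 4, 6}
|Sat(EG ready)| = |{1, 2, 4, 6}| = 4.

4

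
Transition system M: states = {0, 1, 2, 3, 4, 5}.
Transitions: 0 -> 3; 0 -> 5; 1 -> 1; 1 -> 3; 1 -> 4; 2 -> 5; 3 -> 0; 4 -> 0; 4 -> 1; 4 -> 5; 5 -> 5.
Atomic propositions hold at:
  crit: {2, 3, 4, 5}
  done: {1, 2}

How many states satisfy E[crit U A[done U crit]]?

A[done U crit]: least fixpoint, start Z0 = Sat(crit) = {2, 3, 4, 5}, add states in Sat(done) with every successor in Z. Already a fixed point.
Sat(A[done U crit]) = {2, 3, 4, 5}
E[crit U A[done U crit]]: least fixpoint, start Z0 = Sat(A[done U crit]) = {2, 3, 4, 5}, add states in Sat(crit) with some successor in Z. Already a fixed point.
Sat(E[crit U A[done U crit]]) = {2, 3, 4, 5}
|Sat(E[crit U A[done U crit]])| = |{2, 3, 4, 5}| = 4.

4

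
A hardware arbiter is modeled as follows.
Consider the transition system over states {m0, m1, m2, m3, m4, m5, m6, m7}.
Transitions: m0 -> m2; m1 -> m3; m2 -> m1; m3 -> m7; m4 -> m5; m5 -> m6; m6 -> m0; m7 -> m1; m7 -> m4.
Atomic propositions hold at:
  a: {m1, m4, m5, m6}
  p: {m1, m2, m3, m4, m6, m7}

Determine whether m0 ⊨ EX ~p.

Sat(~p) = {m0, m5}
Sat(EX ~p) = {s : some successor in {m0, m5}} = {m4, m6}
m0 ∉ Sat(EX ~p) = {m4, m6}, so the formula does not hold at m0.

No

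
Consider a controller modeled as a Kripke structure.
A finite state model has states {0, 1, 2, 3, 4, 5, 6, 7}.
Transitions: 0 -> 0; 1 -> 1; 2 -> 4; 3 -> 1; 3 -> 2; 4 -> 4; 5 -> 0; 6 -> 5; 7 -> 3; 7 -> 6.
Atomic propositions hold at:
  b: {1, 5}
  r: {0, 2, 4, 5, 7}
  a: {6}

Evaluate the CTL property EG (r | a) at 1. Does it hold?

Sat(r | a) = {0, 2, 4, 5, 6, 7}
EG (r | a): greatest fixpoint, start Z0 = {0, 2, 4, 5, 6, 7}, keep only states in Sat with some successor in Z. Already a fixed point.
Sat(EG (r | a)) = {0, 2, 4, 5, 6, 7}
1 ∉ Sat(EG (r | a)) = {0, 2, 4, 5, 6, 7}, so the formula does not hold at 1.

No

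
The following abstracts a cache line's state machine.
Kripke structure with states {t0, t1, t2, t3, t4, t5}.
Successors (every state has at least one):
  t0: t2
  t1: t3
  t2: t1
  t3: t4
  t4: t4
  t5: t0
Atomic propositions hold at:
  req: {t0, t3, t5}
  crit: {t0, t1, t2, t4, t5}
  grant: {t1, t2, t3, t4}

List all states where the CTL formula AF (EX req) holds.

Sat(EX req) = {s : some successor in {t0, t3, t5}} = {t1, t5}
AF (EX req): least fixpoint, start Z0 = {t1, t5}, add states with every successor in Z. Z1 = {t1, t2, t5}; Z2 = {t0, t1, t2, t5}; fixed.
Sat(AF (EX req)) = {t0, t1, t2, t5}

{t0, t1, t2, t5}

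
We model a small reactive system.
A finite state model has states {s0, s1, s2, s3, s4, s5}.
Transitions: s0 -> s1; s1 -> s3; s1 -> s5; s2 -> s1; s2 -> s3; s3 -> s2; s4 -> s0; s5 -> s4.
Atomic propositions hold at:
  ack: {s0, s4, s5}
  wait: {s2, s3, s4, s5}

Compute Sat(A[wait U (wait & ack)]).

{s4, s5}

Sat(wait & ack) = {s4, s5}
A[wait U (wait & ack)]: least fixpoint, start Z0 = Sat((wait & ack)) = {s4, s5}, add states in Sat(wait) with every successor in Z. Already a fixed point.
Sat(A[wait U (wait & ack)]) = {s4, s5}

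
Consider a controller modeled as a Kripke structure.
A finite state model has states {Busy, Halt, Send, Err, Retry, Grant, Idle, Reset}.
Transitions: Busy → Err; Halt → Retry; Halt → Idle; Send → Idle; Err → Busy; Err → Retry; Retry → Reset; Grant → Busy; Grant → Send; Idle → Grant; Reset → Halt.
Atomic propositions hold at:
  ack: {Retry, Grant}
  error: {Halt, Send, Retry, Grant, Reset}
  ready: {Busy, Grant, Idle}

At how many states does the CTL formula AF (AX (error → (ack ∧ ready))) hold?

4

Sat(ack ∧ ready) = {Grant}
Sat(error → (ack ∧ ready)) = {Busy, Err, Grant, Idle}
Sat(AX (error → (ack ∧ ready))) = {s : every successor in {Busy, Err, Grant, Idle}} = {Busy, Send, Idle}
AF (AX (error → (ack ∧ ready))): least fixpoint, start Z0 = {Busy, Send, Idle}, add states with every successor in Z. Z1 = {Busy, Send, Grant, Idle}; fixed.
Sat(AF (AX (error → (ack ∧ ready)))) = {Busy, Send, Grant, Idle}
|Sat(AF (AX (error → (ack ∧ ready))))| = |{Busy, Send, Grant, Idle}| = 4.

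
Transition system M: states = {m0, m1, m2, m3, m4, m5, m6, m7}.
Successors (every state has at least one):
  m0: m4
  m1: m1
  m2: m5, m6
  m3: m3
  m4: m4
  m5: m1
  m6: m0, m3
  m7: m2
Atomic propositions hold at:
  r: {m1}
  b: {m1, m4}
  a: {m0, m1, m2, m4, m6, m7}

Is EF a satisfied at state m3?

EF a: least fixpoint, start Z0 = {m0, m1, m2, m4, m6, m7}, add states with some successor in Z. Z1 = {m0, m1, m2, m4, m5, m6, m7}; fixed.
Sat(EF a) = {m0, m1, m2, m4, m5, m6, m7}
m3 ∉ Sat(EF a) = {m0, m1, m2, m4, m5, m6, m7}, so the formula does not hold at m3.

No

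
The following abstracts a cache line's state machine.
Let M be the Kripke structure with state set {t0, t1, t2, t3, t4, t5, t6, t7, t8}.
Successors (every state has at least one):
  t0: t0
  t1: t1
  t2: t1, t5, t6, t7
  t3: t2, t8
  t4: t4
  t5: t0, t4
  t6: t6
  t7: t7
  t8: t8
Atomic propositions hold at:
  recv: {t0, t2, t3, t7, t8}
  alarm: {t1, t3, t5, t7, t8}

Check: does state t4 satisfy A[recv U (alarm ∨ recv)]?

No

Sat(alarm ∨ recv) = {t0, t1, t2, t3, t5, t7, t8}
A[recv U (alarm ∨ recv)]: least fixpoint, start Z0 = Sat((alarm ∨ recv)) = {t0, t1, t2, t3, t5, t7, t8}, add states in Sat(recv) with every successor in Z. Already a fixed point.
Sat(A[recv U (alarm ∨ recv)]) = {t0, t1, t2, t3, t5, t7, t8}
t4 ∉ Sat(A[recv U (alarm ∨ recv)]) = {t0, t1, t2, t3, t5, t7, t8}, so the formula does not hold at t4.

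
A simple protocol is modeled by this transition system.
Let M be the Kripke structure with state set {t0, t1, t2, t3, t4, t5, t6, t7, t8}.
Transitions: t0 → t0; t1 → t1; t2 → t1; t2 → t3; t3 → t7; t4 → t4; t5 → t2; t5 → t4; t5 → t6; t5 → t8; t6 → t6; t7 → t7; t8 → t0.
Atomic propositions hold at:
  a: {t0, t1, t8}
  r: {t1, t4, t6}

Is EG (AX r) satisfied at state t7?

No

Sat(AX r) = {s : every successor in {t1, t4, t6}} = {t1, t4, t6}
EG (AX r): greatest fixpoint, start Z0 = {t1, t4, t6}, keep only states in Sat with some successor in Z. Already a fixed point.
Sat(EG (AX r)) = {t1, t4, t6}
t7 ∉ Sat(EG (AX r)) = {t1, t4, t6}, so the formula does not hold at t7.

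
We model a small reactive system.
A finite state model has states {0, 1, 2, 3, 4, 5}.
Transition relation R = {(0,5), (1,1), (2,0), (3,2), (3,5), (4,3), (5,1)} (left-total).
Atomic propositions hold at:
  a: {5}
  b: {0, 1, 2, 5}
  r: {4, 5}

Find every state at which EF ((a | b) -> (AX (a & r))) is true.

Sat(a | b) = {0, 1, 2, 5}
Sat(a & r) = {5}
Sat(AX (a & r)) = {s : every successor in {5}} = {0}
Sat((a | b) -> (AX (a & r))) = {0, 3, 4}
EF ((a | b) -> (AX (a & r))): least fixpoint, start Z0 = {0, 3, 4}, add states with some successor in Z. Z1 = {0, 2, 3, 4}; fixed.
Sat(EF ((a | b) -> (AX (a & r)))) = {0, 2, 3, 4}

{0, 2, 3, 4}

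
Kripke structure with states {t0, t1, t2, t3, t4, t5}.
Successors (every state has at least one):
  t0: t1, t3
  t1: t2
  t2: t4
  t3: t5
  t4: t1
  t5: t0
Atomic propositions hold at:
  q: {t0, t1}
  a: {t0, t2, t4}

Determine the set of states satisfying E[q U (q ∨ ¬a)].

{t0, t1, t3, t5}

Sat(¬a) = {t1, t3, t5}
Sat(q ∨ ¬a) = {t0, t1, t3, t5}
E[q U (q ∨ ¬a)]: least fixpoint, start Z0 = Sat((q ∨ ¬a)) = {t0, t1, t3, t5}, add states in Sat(q) with some successor in Z. Already a fixed point.
Sat(E[q U (q ∨ ¬a)]) = {t0, t1, t3, t5}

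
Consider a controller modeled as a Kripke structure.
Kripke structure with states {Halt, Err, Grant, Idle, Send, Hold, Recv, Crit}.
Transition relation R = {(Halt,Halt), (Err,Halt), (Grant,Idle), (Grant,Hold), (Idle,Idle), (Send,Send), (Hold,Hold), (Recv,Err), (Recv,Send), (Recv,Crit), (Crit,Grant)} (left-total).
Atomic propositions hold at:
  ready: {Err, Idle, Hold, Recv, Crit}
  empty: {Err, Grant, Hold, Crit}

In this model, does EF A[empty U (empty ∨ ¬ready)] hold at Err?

Yes

Sat(¬ready) = {Halt, Grant, Send}
Sat(empty ∨ ¬ready) = {Halt, Err, Grant, Send, Hold, Crit}
A[empty U (empty ∨ ¬ready)]: least fixpoint, start Z0 = Sat((empty ∨ ¬ready)) = {Halt, Err, Grant, Send, Hold, Crit}, add states in Sat(empty) with every successor in Z. Already a fixed point.
Sat(A[empty U (empty ∨ ¬ready)]) = {Halt, Err, Grant, Send, Hold, Crit}
EF A[empty U (empty ∨ ¬ready)]: least fixpoint, start Z0 = {Halt, Err, Grant, Send, Hold, Crit}, add states with some successor in Z. Z1 = {Halt, Err, Grant, Send, Hold, Recv, Crit}; fixed.
Sat(EF A[empty U (empty ∨ ¬ready)]) = {Halt, Err, Grant, Send, Hold, Recv, Crit}
Err ∈ Sat(EF A[empty U (empty ∨ ¬ready)]) = {Halt, Err, Grant, Send, Hold, Recv, Crit}, so the formula holds at Err.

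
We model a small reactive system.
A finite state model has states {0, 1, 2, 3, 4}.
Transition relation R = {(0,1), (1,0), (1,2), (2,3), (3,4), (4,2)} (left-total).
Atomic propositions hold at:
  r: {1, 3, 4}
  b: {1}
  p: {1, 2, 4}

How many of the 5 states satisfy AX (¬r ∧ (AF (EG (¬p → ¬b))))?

2

Sat(¬r) = {0, 2}
Sat(¬p) = {0, 3}
Sat(¬b) = {0, 2, 3, 4}
Sat(¬p → ¬b) = {0, 1, 2, 3, 4}
EG (¬p → ¬b): greatest fixpoint, start Z0 = {0, 1, 2, 3, 4}, keep only states in Sat with some successor in Z. Already a fixed point.
Sat(EG (¬p → ¬b)) = {0, 1, 2, 3, 4}
AF (EG (¬p → ¬b)): least fixpoint, start Z0 = {0, 1, 2, 3, 4}, add states with every successor in Z. Already a fixed point.
Sat(AF (EG (¬p → ¬b))) = {0, 1, 2, 3, 4}
Sat(¬r ∧ (AF (EG (¬p → ¬b)))) = {0, 2}
Sat(AX (¬r ∧ (AF (EG (¬p → ¬b))))) = {s : every successor in {0, 2}} = {1, 4}
|Sat(AX (¬r ∧ (AF (EG (¬p → ¬b)))))| = |{1, 4}| = 2.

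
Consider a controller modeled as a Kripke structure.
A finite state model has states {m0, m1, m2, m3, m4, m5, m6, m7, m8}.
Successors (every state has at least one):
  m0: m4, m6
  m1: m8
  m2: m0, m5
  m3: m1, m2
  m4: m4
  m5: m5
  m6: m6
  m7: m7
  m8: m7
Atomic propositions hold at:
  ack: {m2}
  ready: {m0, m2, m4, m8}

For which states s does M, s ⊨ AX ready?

{m1, m4}

Sat(AX ready) = {s : every successor in {m0, m2, m4, m8}} = {m1, m4}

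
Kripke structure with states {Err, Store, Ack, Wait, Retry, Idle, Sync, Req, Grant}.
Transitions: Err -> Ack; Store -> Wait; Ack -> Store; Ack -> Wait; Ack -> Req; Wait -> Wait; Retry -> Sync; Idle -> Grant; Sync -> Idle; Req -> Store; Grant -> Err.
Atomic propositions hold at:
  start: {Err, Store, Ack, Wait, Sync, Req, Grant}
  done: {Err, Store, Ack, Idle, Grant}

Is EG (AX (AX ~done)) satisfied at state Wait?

Sat(~done) = {Wait, Retry, Sync, Req}
Sat(AX ~done) = {s : every successor in {Wait, Retry, Sync, Req}} = {Store, Wait, Retry}
Sat(AX (AX ~done)) = {s : every successor in {Store, Wait, Retry}} = {Store, Wait, Req}
EG (AX (AX ~done)): greatest fixpoint, start Z0 = {Store, Wait, Req}, keep only states in Sat with some successor in Z. Already a fixed point.
Sat(EG (AX (AX ~done))) = {Store, Wait, Req}
Wait ∈ Sat(EG (AX (AX ~done))) = {Store, Wait, Req}, so the formula holds at Wait.

Yes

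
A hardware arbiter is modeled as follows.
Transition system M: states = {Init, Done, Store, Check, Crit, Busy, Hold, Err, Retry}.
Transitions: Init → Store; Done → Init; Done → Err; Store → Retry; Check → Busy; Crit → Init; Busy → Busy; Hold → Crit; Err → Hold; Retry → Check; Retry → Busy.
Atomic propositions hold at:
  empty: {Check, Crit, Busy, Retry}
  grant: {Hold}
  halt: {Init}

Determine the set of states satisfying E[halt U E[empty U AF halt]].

AF halt: least fixpoint, start Z0 = {Init}, add states with every successor in Z. Z1 = {Init, Crit}; Z2 = {Init, Crit, Hold}; Z3 = {Init, Crit, Hold, Err}; Z4 = {Init, Done, Crit, Hold, Err}; fixed.
Sat(AF halt) = {Init, Done, Crit, Hold, Err}
E[empty U AF halt]: least fixpoint, start Z0 = Sat(AF halt) = {Init, Done, Crit, Hold, Err}, add states in Sat(empty) with some successor in Z. Already a fixed point.
Sat(E[empty U AF halt]) = {Init, Done, Crit, Hold, Err}
E[halt U E[empty U AF halt]]: least fixpoint, start Z0 = Sat(E[empty U AF halt]) = {Init, Done, Crit, Hold, Err}, add states in Sat(halt) with some successor in Z. Already a fixed point.
Sat(E[halt U E[empty U AF halt]]) = {Init, Done, Crit, Hold, Err}

{Init, Done, Crit, Hold, Err}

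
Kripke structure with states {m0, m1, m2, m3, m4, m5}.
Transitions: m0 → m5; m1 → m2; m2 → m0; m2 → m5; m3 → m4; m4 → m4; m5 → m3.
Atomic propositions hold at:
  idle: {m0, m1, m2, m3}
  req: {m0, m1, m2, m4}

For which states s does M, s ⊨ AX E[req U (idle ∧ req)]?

Sat(idle ∧ req) = {m0, m1, m2}
E[req U (idle ∧ req)]: least fixpoint, start Z0 = Sat((idle ∧ req)) = {m0, m1, m2}, add states in Sat(req) with some successor in Z. Already a fixed point.
Sat(E[req U (idle ∧ req)]) = {m0, m1, m2}
Sat(AX E[req U (idle ∧ req)]) = {s : every successor in {m0, m1, m2}} = {m1}

{m1}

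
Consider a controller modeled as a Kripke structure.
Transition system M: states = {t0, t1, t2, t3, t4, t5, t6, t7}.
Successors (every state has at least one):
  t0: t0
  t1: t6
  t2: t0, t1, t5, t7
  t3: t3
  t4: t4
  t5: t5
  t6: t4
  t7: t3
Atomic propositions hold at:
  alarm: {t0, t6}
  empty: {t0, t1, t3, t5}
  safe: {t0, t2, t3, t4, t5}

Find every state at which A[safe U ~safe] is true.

{t1, t6, t7}

Sat(~safe) = {t1, t6, t7}
A[safe U ~safe]: least fixpoint, start Z0 = Sat(~safe) = {t1, t6, t7}, add states in Sat(safe) with every successor in Z. Already a fixed point.
Sat(A[safe U ~safe]) = {t1, t6, t7}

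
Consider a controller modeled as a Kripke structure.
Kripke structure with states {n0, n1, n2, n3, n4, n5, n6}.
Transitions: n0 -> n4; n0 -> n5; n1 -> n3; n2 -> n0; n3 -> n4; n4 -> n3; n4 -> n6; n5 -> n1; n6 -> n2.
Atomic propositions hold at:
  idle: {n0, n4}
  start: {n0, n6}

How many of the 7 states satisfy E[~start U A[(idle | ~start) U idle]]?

Sat(~start) = {n1, n2, n3, n4, n5}
Sat(idle | ~start) = {n0, n1, n2, n3, n4, n5}
A[(idle | ~start) U idle]: least fixpoint, start Z0 = Sat(idle) = {n0, n4}, add states in Sat(idle | ~start) with every successor in Z. Z1 = {n0, n2, n3, n4}; Z2 = {n0, n1, n2, n3, n4}; Z3 = {n0, n1, n2, n3, n4, n5}; fixed.
Sat(A[(idle | ~start) U idle]) = {n0, n1, n2, n3, n4, n5}
E[~start U A[(idle | ~start) U idle]]: least fixpoint, start Z0 = Sat(A[(idle | ~start) U idle]) = {n0, n1, n2, n3, n4, n5}, add states in Sat(~start) with some successor in Z. Already a fixed point.
Sat(E[~start U A[(idle | ~start) U idle]]) = {n0, n1, n2, n3, n4, n5}
|Sat(E[~start U A[(idle | ~start) U idle]])| = |{n0, n1, n2, n3, n4, n5}| = 6.

6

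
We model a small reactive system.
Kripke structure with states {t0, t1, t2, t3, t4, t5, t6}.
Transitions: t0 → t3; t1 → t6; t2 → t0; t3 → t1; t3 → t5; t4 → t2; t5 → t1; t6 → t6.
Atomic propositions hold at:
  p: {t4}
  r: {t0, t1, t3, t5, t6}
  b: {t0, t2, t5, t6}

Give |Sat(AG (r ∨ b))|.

6

Sat(r ∨ b) = {t0, t1, t2, t3, t5, t6}
AG (r ∨ b): greatest fixpoint, start Z0 = {t0, t1, t2, t3, t5, t6}, keep only states in Sat with every successor in Z. Already a fixed point.
Sat(AG (r ∨ b)) = {t0, t1, t2, t3, t5, t6}
|Sat(AG (r ∨ b))| = |{t0, t1, t2, t3, t5, t6}| = 6.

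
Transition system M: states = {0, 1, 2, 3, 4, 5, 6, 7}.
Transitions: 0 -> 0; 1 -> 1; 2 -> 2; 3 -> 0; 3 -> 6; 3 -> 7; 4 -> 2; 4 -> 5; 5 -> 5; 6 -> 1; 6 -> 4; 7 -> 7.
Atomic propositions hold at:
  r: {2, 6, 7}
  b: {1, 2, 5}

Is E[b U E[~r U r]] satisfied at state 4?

Sat(~r) = {0, 1, 3, 4, 5}
E[~r U r]: least fixpoint, start Z0 = Sat(r) = {2, 6, 7}, add states in Sat(~r) with some successor in Z. Z1 = {2, 3, 4, 6, 7}; fixed.
Sat(E[~r U r]) = {2, 3, 4, 6, 7}
E[b U E[~r U r]]: least fixpoint, start Z0 = Sat(E[~r U r]) = {2, 3, 4, 6, 7}, add states in Sat(b) with some successor in Z. Already a fixed point.
Sat(E[b U E[~r U r]]) = {2, 3, 4, 6, 7}
4 ∈ Sat(E[b U E[~r U r]]) = {2, 3, 4, 6, 7}, so the formula holds at 4.

Yes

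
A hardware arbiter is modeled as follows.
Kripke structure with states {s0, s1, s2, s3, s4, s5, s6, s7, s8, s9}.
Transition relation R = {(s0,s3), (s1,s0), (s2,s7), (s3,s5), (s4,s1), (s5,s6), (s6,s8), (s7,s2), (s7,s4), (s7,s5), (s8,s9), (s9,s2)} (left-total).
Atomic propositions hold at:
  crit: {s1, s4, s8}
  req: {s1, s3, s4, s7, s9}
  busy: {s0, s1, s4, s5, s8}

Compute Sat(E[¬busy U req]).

{s1, s2, s3, s4, s7, s9}

Sat(¬busy) = {s2, s3, s6, s7, s9}
E[¬busy U req]: least fixpoint, start Z0 = Sat(req) = {s1, s3, s4, s7, s9}, add states in Sat(¬busy) with some successor in Z. Z1 = {s1, s2, s3, s4, s7, s9}; fixed.
Sat(E[¬busy U req]) = {s1, s2, s3, s4, s7, s9}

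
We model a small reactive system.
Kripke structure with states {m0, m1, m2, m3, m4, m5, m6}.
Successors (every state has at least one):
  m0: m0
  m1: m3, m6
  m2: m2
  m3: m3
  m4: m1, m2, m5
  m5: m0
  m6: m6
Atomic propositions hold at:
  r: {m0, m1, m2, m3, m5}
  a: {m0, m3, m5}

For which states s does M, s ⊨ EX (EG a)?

EG a: greatest fixpoint, start Z0 = {m0, m3, m5}, keep only states in Sat with some successor in Z. Already a fixed point.
Sat(EG a) = {m0, m3, m5}
Sat(EX (EG a)) = {s : some successor in {m0, m3, m5}} = {m0, m1, m3, m4, m5}

{m0, m1, m3, m4, m5}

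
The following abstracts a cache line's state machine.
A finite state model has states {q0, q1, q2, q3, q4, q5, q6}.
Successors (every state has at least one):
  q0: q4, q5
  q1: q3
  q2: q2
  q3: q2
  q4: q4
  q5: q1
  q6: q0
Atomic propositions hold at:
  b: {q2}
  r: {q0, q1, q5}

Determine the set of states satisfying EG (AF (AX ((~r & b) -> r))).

{q0, q4, q6}

Sat(~r) = {q2, q3, q4, q6}
Sat(~r & b) = {q2}
Sat((~r & b) -> r) = {q0, q1, q3, q4, q5, q6}
Sat(AX ((~r & b) -> r)) = {s : every successor in {q0, q1, q3, q4, q5, q6}} = {q0, q1, q4, q5, q6}
AF (AX ((~r & b) -> r)): least fixpoint, start Z0 = {q0, q1, q4, q5, q6}, add states with every successor in Z. Already a fixed point.
Sat(AF (AX ((~r & b) -> r))) = {q0, q1, q4, q5, q6}
EG (AF (AX ((~r & b) -> r))): greatest fixpoint, start Z0 = {q0, q1, q4, q5, q6}, keep only states in Sat with some successor in Z. Z1 = {q0, q4, q5, q6}; Z2 = {q0, q4, q6}; fixed.
Sat(EG (AF (AX ((~r & b) -> r)))) = {q0, q4, q6}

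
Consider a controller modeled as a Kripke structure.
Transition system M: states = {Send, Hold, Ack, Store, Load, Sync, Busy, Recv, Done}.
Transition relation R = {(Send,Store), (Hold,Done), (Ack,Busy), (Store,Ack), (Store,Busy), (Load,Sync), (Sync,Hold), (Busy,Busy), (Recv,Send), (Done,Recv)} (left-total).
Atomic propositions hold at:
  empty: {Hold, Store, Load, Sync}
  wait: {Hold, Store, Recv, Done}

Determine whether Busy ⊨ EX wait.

Sat(EX wait) = {s : some successor in {Hold, Store, Recv, Done}} = {Send, Hold, Sync, Done}
Busy ∉ Sat(EX wait) = {Send, Hold, Sync, Done}, so the formula does not hold at Busy.

No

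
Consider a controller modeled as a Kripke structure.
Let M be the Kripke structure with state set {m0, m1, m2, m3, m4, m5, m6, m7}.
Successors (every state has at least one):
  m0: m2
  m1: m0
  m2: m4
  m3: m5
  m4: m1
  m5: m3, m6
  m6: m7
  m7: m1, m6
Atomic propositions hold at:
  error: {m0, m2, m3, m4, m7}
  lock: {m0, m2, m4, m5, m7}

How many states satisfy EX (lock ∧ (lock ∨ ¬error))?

Sat(¬error) = {m1, m5, m6}
Sat(lock ∨ ¬error) = {m0, m1, m2, m4, m5, m6, m7}
Sat(lock ∧ (lock ∨ ¬error)) = {m0, m2, m4, m5, m7}
Sat(EX (lock ∧ (lock ∨ ¬error))) = {s : some successor in {m0, m2, m4, m5, m7}} = {m0, m1, m2, m3, m6}
|Sat(EX (lock ∧ (lock ∨ ¬error)))| = |{m0, m1, m2, m3, m6}| = 5.

5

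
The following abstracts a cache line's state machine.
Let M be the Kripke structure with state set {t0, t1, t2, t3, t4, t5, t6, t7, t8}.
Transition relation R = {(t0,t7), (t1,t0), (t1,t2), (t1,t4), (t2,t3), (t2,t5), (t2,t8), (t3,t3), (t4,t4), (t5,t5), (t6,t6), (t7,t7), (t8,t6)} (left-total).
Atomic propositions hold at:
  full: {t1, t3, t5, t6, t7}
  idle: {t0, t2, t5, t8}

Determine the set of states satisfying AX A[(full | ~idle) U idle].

Sat(~idle) = {t1, t3, t4, t6, t7}
Sat(full | ~idle) = {t1, t3, t4, t5, t6, t7}
A[(full | ~idle) U idle]: least fixpoint, start Z0 = Sat(idle) = {t0, t2, t5, t8}, add states in Sat(full | ~idle) with every successor in Z. Already a fixed point.
Sat(A[(full | ~idle) U idle]) = {t0, t2, t5, t8}
Sat(AX A[(full | ~idle) U idle]) = {s : every successor in {t0, t2, t5, t8}} = {t5}

{t5}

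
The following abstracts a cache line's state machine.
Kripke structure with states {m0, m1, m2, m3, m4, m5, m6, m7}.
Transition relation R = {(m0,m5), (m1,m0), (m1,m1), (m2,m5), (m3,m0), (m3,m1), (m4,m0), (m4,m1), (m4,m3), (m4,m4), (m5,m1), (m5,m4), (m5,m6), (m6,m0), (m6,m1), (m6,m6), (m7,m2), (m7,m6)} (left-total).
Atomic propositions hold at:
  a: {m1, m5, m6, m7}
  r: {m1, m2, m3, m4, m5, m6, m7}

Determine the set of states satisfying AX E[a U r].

{m0, m2, m5, m7}

E[a U r]: least fixpoint, start Z0 = Sat(r) = {m1, m2, m3, m4, m5, m6, m7}, add states in Sat(a) with some successor in Z. Already a fixed point.
Sat(E[a U r]) = {m1, m2, m3, m4, m5, m6, m7}
Sat(AX E[a U r]) = {s : every successor in {m1, m2, m3, m4, m5, m6, m7}} = {m0, m2, m5, m7}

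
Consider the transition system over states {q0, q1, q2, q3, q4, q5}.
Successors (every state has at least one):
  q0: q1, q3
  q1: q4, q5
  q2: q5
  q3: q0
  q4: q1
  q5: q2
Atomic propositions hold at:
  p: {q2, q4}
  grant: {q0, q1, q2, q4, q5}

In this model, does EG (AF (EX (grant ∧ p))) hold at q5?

Yes

Sat(grant ∧ p) = {q2, q4}
Sat(EX (grant ∧ p)) = {s : some successor in {q2, q4}} = {q1, q5}
AF (EX (grant ∧ p)): least fixpoint, start Z0 = {q1, q5}, add states with every successor in Z. Z1 = {q1, q2, q4, q5}; fixed.
Sat(AF (EX (grant ∧ p))) = {q1, q2, q4, q5}
EG (AF (EX (grant ∧ p))): greatest fixpoint, start Z0 = {q1, q2, q4, q5}, keep only states in Sat with some successor in Z. Already a fixed point.
Sat(EG (AF (EX (grant ∧ p)))) = {q1, q2, q4, q5}
q5 ∈ Sat(EG (AF (EX (grant ∧ p)))) = {q1, q2, q4, q5}, so the formula holds at q5.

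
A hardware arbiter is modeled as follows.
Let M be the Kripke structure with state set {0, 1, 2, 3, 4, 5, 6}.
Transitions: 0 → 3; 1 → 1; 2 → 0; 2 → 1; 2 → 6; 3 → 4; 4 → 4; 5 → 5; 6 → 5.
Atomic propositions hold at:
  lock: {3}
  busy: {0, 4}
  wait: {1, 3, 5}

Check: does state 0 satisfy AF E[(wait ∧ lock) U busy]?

Sat(wait ∧ lock) = {3}
E[(wait ∧ lock) U busy]: least fixpoint, start Z0 = Sat(busy) = {0, 4}, add states in Sat(wait ∧ lock) with some successor in Z. Z1 = {0, 3, 4}; fixed.
Sat(E[(wait ∧ lock) U busy]) = {0, 3, 4}
AF E[(wait ∧ lock) U busy]: least fixpoint, start Z0 = {0, 3, 4}, add states with every successor in Z. Already a fixed point.
Sat(AF E[(wait ∧ lock) U busy]) = {0, 3, 4}
0 ∈ Sat(AF E[(wait ∧ lock) U busy]) = {0, 3, 4}, so the formula holds at 0.

Yes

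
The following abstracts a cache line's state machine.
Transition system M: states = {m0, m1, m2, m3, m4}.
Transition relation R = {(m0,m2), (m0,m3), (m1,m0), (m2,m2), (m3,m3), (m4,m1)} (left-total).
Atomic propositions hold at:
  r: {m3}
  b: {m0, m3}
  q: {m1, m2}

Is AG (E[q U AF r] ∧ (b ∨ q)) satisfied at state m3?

Yes

AF r: least fixpoint, start Z0 = {m3}, add states with every successor in Z. Already a fixed point.
Sat(AF r) = {m3}
E[q U AF r]: least fixpoint, start Z0 = Sat(AF r) = {m3}, add states in Sat(q) with some successor in Z. Already a fixed point.
Sat(E[q U AF r]) = {m3}
Sat(b ∨ q) = {m0, m1, m2, m3}
Sat(E[q U AF r] ∧ (b ∨ q)) = {m3}
AG (E[q U AF r] ∧ (b ∨ q)): greatest fixpoint, start Z0 = {m3}, keep only states in Sat with every successor in Z. Already a fixed point.
Sat(AG (E[q U AF r] ∧ (b ∨ q))) = {m3}
m3 ∈ Sat(AG (E[q U AF r] ∧ (b ∨ q))) = {m3}, so the formula holds at m3.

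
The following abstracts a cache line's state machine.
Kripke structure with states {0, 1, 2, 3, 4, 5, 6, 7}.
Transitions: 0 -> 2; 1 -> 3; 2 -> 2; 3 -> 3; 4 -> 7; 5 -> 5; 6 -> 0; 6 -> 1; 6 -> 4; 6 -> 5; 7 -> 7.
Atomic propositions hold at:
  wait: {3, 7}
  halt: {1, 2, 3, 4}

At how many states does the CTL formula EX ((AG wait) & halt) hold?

AG wait: greatest fixpoint, start Z0 = {3, 7}, keep only states in Sat with every successor in Z. Already a fixed point.
Sat(AG wait) = {3, 7}
Sat((AG wait) & halt) = {3}
Sat(EX ((AG wait) & halt)) = {s : some successor in {3}} = {1, 3}
|Sat(EX ((AG wait) & halt))| = |{1, 3}| = 2.

2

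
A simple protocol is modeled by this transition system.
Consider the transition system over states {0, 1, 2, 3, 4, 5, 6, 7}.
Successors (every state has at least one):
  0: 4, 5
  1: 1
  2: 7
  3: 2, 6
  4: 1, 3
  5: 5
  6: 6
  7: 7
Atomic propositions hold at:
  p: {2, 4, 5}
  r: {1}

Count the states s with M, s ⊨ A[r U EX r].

2

Sat(EX r) = {s : some successor in {1}} = {1, 4}
A[r U EX r]: least fixpoint, start Z0 = Sat(EX r) = {1, 4}, add states in Sat(r) with every successor in Z. Already a fixed point.
Sat(A[r U EX r]) = {1, 4}
|Sat(A[r U EX r])| = |{1, 4}| = 2.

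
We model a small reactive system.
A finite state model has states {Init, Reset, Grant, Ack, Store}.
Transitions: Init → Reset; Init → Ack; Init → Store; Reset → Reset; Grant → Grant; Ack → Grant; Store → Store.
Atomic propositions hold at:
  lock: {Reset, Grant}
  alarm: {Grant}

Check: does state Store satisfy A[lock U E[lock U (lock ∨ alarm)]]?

Sat(lock ∨ alarm) = {Reset, Grant}
E[lock U (lock ∨ alarm)]: least fixpoint, start Z0 = Sat((lock ∨ alarm)) = {Reset, Grant}, add states in Sat(lock) with some successor in Z. Already a fixed point.
Sat(E[lock U (lock ∨ alarm)]) = {Reset, Grant}
A[lock U E[lock U (lock ∨ alarm)]]: least fixpoint, start Z0 = Sat(E[lock U (lock ∨ alarm)]) = {Reset, Grant}, add states in Sat(lock) with every successor in Z. Already a fixed point.
Sat(A[lock U E[lock U (lock ∨ alarm)]]) = {Reset, Grant}
Store ∉ Sat(A[lock U E[lock U (lock ∨ alarm)]]) = {Reset, Grant}, so the formula does not hold at Store.

No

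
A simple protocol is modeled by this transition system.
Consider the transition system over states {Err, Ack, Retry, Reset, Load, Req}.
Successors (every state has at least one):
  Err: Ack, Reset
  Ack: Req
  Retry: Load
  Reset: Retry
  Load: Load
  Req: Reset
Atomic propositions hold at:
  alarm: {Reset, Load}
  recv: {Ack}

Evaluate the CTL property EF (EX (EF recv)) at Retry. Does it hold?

EF recv: least fixpoint, start Z0 = {Ack}, add states with some successor in Z. Z1 = {Err, Ack}; fixed.
Sat(EF recv) = {Err, Ack}
Sat(EX (EF recv)) = {s : some successor in {Err, Ack}} = {Err}
EF (EX (EF recv)): least fixpoint, start Z0 = {Err}, add states with some successor in Z. Already a fixed point.
Sat(EF (EX (EF recv))) = {Err}
Retry ∉ Sat(EF (EX (EF recv))) = {Err}, so the formula does not hold at Retry.

No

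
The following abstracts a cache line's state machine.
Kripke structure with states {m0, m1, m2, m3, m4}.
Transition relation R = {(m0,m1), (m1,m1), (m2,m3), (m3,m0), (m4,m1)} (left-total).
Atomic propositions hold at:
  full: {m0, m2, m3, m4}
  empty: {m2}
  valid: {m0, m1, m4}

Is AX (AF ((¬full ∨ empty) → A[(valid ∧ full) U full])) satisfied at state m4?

No

Sat(¬full) = {m1}
Sat(¬full ∨ empty) = {m1, m2}
Sat(valid ∧ full) = {m0, m4}
A[(valid ∧ full) U full]: least fixpoint, start Z0 = Sat(full) = {m0, m2, m3, m4}, add states in Sat(valid ∧ full) with every successor in Z. Already a fixed point.
Sat(A[(valid ∧ full) U full]) = {m0, m2, m3, m4}
Sat((¬full ∨ empty) → A[(valid ∧ full) U full]) = {m0, m2, m3, m4}
AF ((¬full ∨ empty) → A[(valid ∧ full) U full]): least fixpoint, start Z0 = {m0, m2, m3, m4}, add states with every successor in Z. Already a fixed point.
Sat(AF ((¬full ∨ empty) → A[(valid ∧ full) U full])) = {m0, m2, m3, m4}
Sat(AX (AF ((¬full ∨ empty) → A[(valid ∧ full) U full]))) = {s : every successor in {m0, m2, m3, m4}} = {m2, m3}
m4 ∉ Sat(AX (AF ((¬full ∨ empty) → A[(valid ∧ full) U full]))) = {m2, m3}, so the formula does not hold at m4.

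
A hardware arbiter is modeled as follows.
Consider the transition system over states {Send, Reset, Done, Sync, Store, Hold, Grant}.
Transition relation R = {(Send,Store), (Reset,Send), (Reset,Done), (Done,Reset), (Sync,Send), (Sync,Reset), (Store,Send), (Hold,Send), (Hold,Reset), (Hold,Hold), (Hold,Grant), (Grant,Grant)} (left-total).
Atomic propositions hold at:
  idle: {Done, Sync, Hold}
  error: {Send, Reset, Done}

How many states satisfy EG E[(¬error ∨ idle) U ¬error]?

2

Sat(¬error) = {Sync, Store, Hold, Grant}
Sat(¬error ∨ idle) = {Done, Sync, Store, Hold, Grant}
E[(¬error ∨ idle) U ¬error]: least fixpoint, start Z0 = Sat(¬error) = {Sync, Store, Hold, Grant}, add states in Sat(¬error ∨ idle) with some successor in Z. Already a fixed point.
Sat(E[(¬error ∨ idle) U ¬error]) = {Sync, Store, Hold, Grant}
EG E[(¬error ∨ idle) U ¬error]: greatest fixpoint, start Z0 = {Sync, Store, Hold, Grant}, keep only states in Sat with some successor in Z. Z1 = {Hold, Grant}; fixed.
Sat(EG E[(¬error ∨ idle) U ¬error]) = {Hold, Grant}
|Sat(EG E[(¬error ∨ idle) U ¬error])| = |{Hold, Grant}| = 2.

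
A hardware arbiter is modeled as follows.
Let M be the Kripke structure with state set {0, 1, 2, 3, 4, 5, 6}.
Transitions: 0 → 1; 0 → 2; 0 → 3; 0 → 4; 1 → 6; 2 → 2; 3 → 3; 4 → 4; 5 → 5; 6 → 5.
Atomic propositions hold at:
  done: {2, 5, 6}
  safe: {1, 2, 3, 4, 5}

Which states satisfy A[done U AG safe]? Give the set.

AG safe: greatest fixpoint, start Z0 = {1, 2, 3, 4, 5}, keep only states in Sat with every successor in Z. Z1 = {2, 3, 4, 5}; fixed.
Sat(AG safe) = {2, 3, 4, 5}
A[done U AG safe]: least fixpoint, start Z0 = Sat(AG safe) = {2, 3, 4, 5}, add states in Sat(done) with every successor in Z. Z1 = {2, 3, 4, 5, 6}; fixed.
Sat(A[done U AG safe]) = {2, 3, 4, 5, 6}

{2, 3, 4, 5, 6}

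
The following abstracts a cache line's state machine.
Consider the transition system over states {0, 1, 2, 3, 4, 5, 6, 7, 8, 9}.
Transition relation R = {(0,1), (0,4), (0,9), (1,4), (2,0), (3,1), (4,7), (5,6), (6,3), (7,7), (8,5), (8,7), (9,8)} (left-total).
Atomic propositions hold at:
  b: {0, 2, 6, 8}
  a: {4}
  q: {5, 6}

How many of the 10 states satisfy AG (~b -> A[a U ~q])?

5

Sat(~b) = {1, 3, 4, 5, 7, 9}
Sat(~q) = {0, 1, 2, 3, 4, 7, 8, 9}
A[a U ~q]: least fixpoint, start Z0 = Sat(~q) = {0, 1, 2, 3, 4, 7, 8, 9}, add states in Sat(a) with every successor in Z. Already a fixed point.
Sat(A[a U ~q]) = {0, 1, 2, 3, 4, 7, 8, 9}
Sat(~b -> A[a U ~q]) = {0, 1, 2, 3, 4, 6, 7, 8, 9}
AG (~b -> A[a U ~q]): greatest fixpoint, start Z0 = {0, 1, 2, 3, 4, 6, 7, 8, 9}, keep only states in Sat with every successor in Z. Z1 = {0, 1, 2, 3, 4, 6, 7, 9}; Z2 = {0, 1, 2, 3, 4, 6, 7}; Z3 = {1, 2, 3, 4, 6, 7}; Z4 = {1, 3, 4, 6, 7}; fixed.
Sat(AG (~b -> A[a U ~q])) = {1, 3, 4, 6, 7}
|Sat(AG (~b -> A[a U ~q]))| = |{1, 3, 4, 6, 7}| = 5.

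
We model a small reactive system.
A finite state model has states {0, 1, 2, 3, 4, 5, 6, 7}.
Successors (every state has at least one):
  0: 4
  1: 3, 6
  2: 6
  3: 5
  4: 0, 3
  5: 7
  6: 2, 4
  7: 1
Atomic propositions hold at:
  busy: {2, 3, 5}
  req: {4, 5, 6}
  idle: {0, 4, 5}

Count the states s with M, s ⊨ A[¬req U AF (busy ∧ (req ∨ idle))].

2

Sat(¬req) = {0, 1, 2, 3, 7}
Sat(req ∨ idle) = {0, 4, 5, 6}
Sat(busy ∧ (req ∨ idle)) = {5}
AF (busy ∧ (req ∨ idle)): least fixpoint, start Z0 = {5}, add states with every successor in Z. Z1 = {3, 5}; fixed.
Sat(AF (busy ∧ (req ∨ idle))) = {3, 5}
A[¬req U AF (busy ∧ (req ∨ idle))]: least fixpoint, start Z0 = Sat(AF (busy ∧ (req ∨ idle))) = {3, 5}, add states in Sat(¬req) with every successor in Z. Already a fixed point.
Sat(A[¬req U AF (busy ∧ (req ∨ idle))]) = {3, 5}
|Sat(A[¬req U AF (busy ∧ (req ∨ idle))])| = |{3, 5}| = 2.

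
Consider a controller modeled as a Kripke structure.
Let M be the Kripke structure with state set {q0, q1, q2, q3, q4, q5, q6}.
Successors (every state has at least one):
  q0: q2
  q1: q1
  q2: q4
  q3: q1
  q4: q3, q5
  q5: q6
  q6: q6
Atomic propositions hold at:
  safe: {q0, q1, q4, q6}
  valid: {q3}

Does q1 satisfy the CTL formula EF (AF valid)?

AF valid: least fixpoint, start Z0 = {q3}, add states with every successor in Z. Already a fixed point.
Sat(AF valid) = {q3}
EF (AF valid): least fixpoint, start Z0 = {q3}, add states with some successor in Z. Z1 = {q3, q4}; Z2 = {q2, q3, q4}; Z3 = {q0, q2, q3, q4}; fixed.
Sat(EF (AF valid)) = {q0, q2, q3, q4}
q1 ∉ Sat(EF (AF valid)) = {q0, q2, q3, q4}, so the formula does not hold at q1.

No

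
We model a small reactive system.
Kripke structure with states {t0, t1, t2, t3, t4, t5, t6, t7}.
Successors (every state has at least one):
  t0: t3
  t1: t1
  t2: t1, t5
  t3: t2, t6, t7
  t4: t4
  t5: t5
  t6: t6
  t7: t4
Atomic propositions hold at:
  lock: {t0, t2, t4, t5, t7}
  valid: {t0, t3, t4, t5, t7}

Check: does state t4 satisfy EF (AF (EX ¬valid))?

No

Sat(¬valid) = {t1, t2, t6}
Sat(EX ¬valid) = {s : some successor in {t1, t2, t6}} = {t1, t2, t3, t6}
AF (EX ¬valid): least fixpoint, start Z0 = {t1, t2, t3, t6}, add states with every successor in Z. Z1 = {t0, t1, t2, t3, t6}; fixed.
Sat(AF (EX ¬valid)) = {t0, t1, t2, t3, t6}
EF (AF (EX ¬valid)): least fixpoint, start Z0 = {t0, t1, t2, t3, t6}, add states with some successor in Z. Already a fixed point.
Sat(EF (AF (EX ¬valid))) = {t0, t1, t2, t3, t6}
t4 ∉ Sat(EF (AF (EX ¬valid))) = {t0, t1, t2, t3, t6}, so the formula does not hold at t4.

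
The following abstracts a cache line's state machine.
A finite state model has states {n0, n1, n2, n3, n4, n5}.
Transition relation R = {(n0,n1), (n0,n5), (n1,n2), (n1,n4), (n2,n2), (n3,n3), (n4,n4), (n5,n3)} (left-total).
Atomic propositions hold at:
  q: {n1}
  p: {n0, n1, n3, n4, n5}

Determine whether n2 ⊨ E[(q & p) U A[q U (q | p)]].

Sat(q & p) = {n1}
Sat(q | p) = {n0, n1, n3, n4, n5}
A[q U (q | p)]: least fixpoint, start Z0 = Sat((q | p)) = {n0, n1, n3, n4, n5}, add states in Sat(q) with every successor in Z. Already a fixed point.
Sat(A[q U (q | p)]) = {n0, n1, n3, n4, n5}
E[(q & p) U A[q U (q | p)]]: least fixpoint, start Z0 = Sat(A[q U (q | p)]) = {n0, n1, n3, n4, n5}, add states in Sat(q & p) with some successor in Z. Already a fixed point.
Sat(E[(q & p) U A[q U (q | p)]]) = {n0, n1, n3, n4, n5}
n2 ∉ Sat(E[(q & p) U A[q U (q | p)]]) = {n0, n1, n3, n4, n5}, so the formula does not hold at n2.

No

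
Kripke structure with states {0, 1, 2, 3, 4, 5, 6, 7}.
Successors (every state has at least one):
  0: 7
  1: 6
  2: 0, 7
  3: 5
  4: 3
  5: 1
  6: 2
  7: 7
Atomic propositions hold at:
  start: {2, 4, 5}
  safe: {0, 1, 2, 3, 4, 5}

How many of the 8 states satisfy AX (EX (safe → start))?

Sat(safe → start) = {2, 4, 5, 6, 7}
Sat(EX (safe → start)) = {s : some successor in {2, 4, 5, 6, 7}} = {0, 1, 2, 3, 6, 7}
Sat(AX (EX (safe → start))) = {s : every successor in {0, 1, 2, 3, 6, 7}} = {0, 1, 2, 4, 5, 6, 7}
|Sat(AX (EX (safe → start)))| = |{0, 1, 2, 4, 5, 6, 7}| = 7.

7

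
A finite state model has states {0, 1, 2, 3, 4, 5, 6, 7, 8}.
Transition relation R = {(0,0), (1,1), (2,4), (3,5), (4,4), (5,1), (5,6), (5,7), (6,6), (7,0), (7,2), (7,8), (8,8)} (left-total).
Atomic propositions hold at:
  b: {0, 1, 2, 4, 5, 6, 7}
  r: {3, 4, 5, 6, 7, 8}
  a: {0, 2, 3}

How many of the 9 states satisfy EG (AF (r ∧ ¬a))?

Sat(¬a) = {1, 4, 5, 6, 7, 8}
Sat(r ∧ ¬a) = {4, 5, 6, 7, 8}
AF (r ∧ ¬a): least fixpoint, start Z0 = {4, 5, 6, 7, 8}, add states with every successor in Z. Z1 = {2, 3, 4, 5, 6, 7, 8}; fixed.
Sat(AF (r ∧ ¬a)) = {2, 3, 4, 5, 6, 7, 8}
EG (AF (r ∧ ¬a)): greatest fixpoint, start Z0 = {2, 3, 4, 5, 6, 7, 8}, keep only states in Sat with some successor in Z. Already a fixed point.
Sat(EG (AF (r ∧ ¬a))) = {2, 3, 4, 5, 6, 7, 8}
|Sat(EG (AF (r ∧ ¬a)))| = |{2, 3, 4, 5, 6, 7, 8}| = 7.

7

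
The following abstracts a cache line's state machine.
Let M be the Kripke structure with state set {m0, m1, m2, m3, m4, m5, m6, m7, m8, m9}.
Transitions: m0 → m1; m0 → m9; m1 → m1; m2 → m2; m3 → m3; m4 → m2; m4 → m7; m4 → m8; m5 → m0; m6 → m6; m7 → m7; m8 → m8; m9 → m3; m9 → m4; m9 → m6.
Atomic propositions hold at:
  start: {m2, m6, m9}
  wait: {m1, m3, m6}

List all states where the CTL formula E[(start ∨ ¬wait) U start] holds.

{m0, m2, m4, m5, m6, m9}

Sat(¬wait) = {m0, m2, m4, m5, m7, m8, m9}
Sat(start ∨ ¬wait) = {m0, m2, m4, m5, m6, m7, m8, m9}
E[(start ∨ ¬wait) U start]: least fixpoint, start Z0 = Sat(start) = {m2, m6, m9}, add states in Sat(start ∨ ¬wait) with some successor in Z. Z1 = {m0, m2, m4, m6, m9}; Z2 = {m0, m2, m4, m5, m6, m9}; fixed.
Sat(E[(start ∨ ¬wait) U start]) = {m0, m2, m4, m5, m6, m9}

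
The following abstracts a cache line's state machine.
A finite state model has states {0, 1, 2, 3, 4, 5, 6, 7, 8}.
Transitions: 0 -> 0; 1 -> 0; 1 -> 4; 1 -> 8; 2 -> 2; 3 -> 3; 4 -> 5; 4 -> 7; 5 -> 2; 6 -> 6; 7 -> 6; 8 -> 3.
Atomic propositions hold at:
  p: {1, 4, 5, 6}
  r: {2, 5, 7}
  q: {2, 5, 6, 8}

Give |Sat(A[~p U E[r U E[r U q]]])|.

5

Sat(~p) = {0, 2, 3, 7, 8}
E[r U q]: least fixpoint, start Z0 = Sat(q) = {2, 5, 6, 8}, add states in Sat(r) with some successor in Z. Z1 = {2, 5, 6, 7, 8}; fixed.
Sat(E[r U q]) = {2, 5, 6, 7, 8}
E[r U E[r U q]]: least fixpoint, start Z0 = Sat(E[r U q]) = {2, 5, 6, 7, 8}, add states in Sat(r) with some successor in Z. Already a fixed point.
Sat(E[r U E[r U q]]) = {2, 5, 6, 7, 8}
A[~p U E[r U E[r U q]]]: least fixpoint, start Z0 = Sat(E[r U E[r U q]]) = {2, 5, 6, 7, 8}, add states in Sat(~p) with every successor in Z. Already a fixed point.
Sat(A[~p U E[r U E[r U q]]]) = {2, 5, 6, 7, 8}
|Sat(A[~p U E[r U E[r U q]]])| = |{2, 5, 6, 7, 8}| = 5.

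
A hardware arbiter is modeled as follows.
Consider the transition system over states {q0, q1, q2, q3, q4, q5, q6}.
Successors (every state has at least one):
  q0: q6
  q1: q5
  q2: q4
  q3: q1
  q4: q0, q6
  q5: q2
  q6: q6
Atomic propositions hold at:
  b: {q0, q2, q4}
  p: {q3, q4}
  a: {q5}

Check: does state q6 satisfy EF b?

No

EF b: least fixpoint, start Z0 = {q0, q2, q4}, add states with some successor in Z. Z1 = {q0, q2, q4, q5}; Z2 = {q0, q1, q2, q4, q5}; Z3 = {q0, q1, q2, q3, q4, q5}; fixed.
Sat(EF b) = {q0, q1, q2, q3, q4, q5}
q6 ∉ Sat(EF b) = {q0, q1, q2, q3, q4, q5}, so the formula does not hold at q6.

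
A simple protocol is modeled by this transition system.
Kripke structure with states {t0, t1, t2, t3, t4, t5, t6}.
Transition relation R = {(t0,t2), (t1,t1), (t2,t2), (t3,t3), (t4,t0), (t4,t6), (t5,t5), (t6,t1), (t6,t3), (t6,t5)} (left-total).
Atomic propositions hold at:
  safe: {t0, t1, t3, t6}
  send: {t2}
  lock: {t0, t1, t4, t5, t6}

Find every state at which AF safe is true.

AF safe: least fixpoint, start Z0 = {t0, t1, t3, t6}, add states with every successor in Z. Z1 = {t0, t1, t3, t4, t6}; fixed.
Sat(AF safe) = {t0, t1, t3, t4, t6}

{t0, t1, t3, t4, t6}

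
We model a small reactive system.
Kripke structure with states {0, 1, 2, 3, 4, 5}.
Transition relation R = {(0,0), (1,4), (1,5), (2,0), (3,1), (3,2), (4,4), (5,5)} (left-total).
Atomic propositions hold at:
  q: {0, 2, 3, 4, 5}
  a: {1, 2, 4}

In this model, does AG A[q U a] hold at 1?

No

A[q U a]: least fixpoint, start Z0 = Sat(a) = {1, 2, 4}, add states in Sat(q) with every successor in Z. Z1 = {1, 2, 3, 4}; fixed.
Sat(A[q U a]) = {1, 2, 3, 4}
AG A[q U a]: greatest fixpoint, start Z0 = {1, 2, 3, 4}, keep only states in Sat with every successor in Z. Z1 = {3, 4}; Z2 = {4}; fixed.
Sat(AG A[q U a]) = {4}
1 ∉ Sat(AG A[q U a]) = {4}, so the formula does not hold at 1.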